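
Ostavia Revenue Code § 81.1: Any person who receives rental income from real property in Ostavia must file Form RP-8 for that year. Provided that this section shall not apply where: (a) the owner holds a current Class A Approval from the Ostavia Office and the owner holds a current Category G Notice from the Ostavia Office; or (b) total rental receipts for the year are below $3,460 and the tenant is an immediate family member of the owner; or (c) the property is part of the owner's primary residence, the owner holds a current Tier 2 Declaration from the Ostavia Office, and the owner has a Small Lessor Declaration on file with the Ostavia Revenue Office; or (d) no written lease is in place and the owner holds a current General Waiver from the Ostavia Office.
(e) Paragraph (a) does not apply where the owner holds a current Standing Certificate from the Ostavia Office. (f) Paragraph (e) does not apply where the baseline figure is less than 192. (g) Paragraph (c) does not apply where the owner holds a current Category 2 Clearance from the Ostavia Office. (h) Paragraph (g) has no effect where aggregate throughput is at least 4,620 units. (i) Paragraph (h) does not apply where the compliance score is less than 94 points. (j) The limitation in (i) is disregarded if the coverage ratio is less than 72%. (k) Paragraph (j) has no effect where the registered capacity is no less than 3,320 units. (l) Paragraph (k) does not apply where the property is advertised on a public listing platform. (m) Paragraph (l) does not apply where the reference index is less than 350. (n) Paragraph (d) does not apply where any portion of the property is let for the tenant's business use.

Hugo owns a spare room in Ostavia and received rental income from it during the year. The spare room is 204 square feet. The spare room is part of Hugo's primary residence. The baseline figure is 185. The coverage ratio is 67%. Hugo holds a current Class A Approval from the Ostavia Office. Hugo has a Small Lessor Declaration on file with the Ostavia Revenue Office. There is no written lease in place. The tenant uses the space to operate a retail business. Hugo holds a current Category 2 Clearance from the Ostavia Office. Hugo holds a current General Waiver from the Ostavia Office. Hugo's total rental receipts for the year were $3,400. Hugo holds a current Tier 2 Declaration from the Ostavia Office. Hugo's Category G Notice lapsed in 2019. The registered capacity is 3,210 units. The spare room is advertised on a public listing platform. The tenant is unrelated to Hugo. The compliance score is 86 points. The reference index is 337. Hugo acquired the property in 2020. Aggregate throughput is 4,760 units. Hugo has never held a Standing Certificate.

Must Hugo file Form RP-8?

No — exception (c) applies; Hugo is not required to file Form RP-8.

Exception (a) does not apply: there is no Category G Notice in force.
Exception (b) requires that the tenant is an immediate family member of the owner; but the tenant is unrelated to the owner, so (b) is unavailable.
Exception (c): the spare room is part of the primary residence; a current Tier 2 Declaration is held; a Small Lessor Declaration is on file — every condition holds. Considering the limiting provisions: (g) operates (a current Category 2 Clearance is held), but is overridden by (h): (h) operates against (g): aggregate throughput is 4,760 units, meeting the 4,620 units threshold. (i) would limit (h) — the compliance score is 86 points, less than the 94 points limit — but (j) sets (i) aside: (j) applies — the coverage ratio is 67%, less than the 72% limit. (k) is inapplicable (the registered capacity is 3,210 units, short of 3,320 units), so (j) stands. Exception (c) stands.
Exception (d)'s conditions are all satisfied: there is no written lease; a current General Waiver is held. But: (n) applies — the space is let for business use. So (d) is unavailable.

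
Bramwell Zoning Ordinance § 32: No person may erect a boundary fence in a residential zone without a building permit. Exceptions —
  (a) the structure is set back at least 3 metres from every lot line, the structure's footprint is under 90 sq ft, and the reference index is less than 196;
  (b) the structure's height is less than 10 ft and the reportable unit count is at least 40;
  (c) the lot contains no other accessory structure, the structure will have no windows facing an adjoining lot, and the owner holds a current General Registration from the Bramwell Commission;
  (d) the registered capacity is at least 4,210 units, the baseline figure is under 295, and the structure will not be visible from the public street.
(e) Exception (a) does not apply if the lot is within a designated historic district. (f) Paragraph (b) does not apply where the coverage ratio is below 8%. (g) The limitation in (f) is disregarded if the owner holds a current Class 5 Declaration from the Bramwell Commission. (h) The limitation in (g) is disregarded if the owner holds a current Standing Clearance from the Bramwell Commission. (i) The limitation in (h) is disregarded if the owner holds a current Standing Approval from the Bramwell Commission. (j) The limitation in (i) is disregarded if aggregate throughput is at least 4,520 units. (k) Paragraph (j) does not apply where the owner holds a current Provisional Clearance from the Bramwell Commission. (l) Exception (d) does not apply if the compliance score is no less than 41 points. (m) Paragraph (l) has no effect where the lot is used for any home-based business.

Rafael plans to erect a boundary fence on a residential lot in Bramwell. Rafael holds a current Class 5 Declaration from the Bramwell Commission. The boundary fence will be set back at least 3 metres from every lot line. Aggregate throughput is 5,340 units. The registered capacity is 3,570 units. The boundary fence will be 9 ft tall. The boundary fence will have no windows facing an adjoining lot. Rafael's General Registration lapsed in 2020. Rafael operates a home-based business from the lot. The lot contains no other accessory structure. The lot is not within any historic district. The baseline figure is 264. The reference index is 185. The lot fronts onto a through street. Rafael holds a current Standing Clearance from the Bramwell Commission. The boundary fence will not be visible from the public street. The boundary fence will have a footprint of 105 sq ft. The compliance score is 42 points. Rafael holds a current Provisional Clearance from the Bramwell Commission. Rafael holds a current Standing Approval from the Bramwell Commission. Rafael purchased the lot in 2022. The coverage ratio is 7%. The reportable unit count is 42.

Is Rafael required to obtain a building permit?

No — exception (b) applies; Rafael does not need a building permit.

Exception (a) does not apply: the structure's footprint is 105 sq ft, not under 90 sq ft.
All of (b)'s requirements are met (the structure's height is 9 ft, less than the 10 ft limit; the reportable unit count is 42, meeting the 40 threshold). Considering the limiting provisions: (f) would limit (b) — the coverage ratio is 7%, below the 8% limit — but (g) sets (f) aside: (g) applies — a current Class 5 Declaration is held. (h) would limit (g) — a current Standing Clearance is held — but (i) sets (h) aside: (i) operates against (h): a current Standing Approval is held. (j) would limit (i) — aggregate throughput is 5,340 units, meeting the 4,520 units threshold — but (k) sets (j) aside: (k) operates — a current Provisional Clearance is held. So (b) applies.
Exception (c) fails — there is no General Registration in force.
Exception (d) fails — the registered capacity is 3,570 units, short of 4,210 units.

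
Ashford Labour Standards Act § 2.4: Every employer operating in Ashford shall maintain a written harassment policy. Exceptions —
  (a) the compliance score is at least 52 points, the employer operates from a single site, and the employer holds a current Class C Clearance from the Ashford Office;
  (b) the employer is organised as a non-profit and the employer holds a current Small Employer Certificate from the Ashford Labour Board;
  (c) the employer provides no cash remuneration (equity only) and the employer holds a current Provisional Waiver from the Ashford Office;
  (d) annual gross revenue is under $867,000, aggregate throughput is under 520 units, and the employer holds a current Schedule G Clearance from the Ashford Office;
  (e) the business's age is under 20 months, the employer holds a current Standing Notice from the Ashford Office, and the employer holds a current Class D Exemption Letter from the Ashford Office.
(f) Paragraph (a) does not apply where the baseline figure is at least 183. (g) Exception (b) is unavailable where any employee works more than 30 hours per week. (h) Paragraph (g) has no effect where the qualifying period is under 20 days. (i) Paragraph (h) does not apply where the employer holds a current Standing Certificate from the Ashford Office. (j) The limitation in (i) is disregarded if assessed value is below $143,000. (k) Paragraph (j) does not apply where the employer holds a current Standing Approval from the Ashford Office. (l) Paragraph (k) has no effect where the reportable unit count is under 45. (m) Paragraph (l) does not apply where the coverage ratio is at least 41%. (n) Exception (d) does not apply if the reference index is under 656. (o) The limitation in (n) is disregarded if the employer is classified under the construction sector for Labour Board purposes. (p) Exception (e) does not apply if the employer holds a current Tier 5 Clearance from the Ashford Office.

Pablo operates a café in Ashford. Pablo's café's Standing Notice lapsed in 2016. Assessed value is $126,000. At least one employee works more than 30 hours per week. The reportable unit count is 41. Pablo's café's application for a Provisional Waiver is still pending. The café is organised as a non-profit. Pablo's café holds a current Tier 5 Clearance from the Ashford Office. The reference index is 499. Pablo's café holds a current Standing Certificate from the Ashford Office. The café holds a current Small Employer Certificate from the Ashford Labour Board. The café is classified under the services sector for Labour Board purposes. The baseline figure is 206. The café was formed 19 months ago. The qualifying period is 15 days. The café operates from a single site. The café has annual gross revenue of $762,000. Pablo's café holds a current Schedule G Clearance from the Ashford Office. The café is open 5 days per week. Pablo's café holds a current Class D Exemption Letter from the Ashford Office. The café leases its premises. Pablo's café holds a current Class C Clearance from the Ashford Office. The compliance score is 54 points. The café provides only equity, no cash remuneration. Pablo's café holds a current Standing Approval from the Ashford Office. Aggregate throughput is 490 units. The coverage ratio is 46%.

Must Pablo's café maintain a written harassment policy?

Yes — Pablo's café must maintain a written harassment policy.

Exception (a)'s conditions are all satisfied: the compliance score is 54 points, meeting the 52 points threshold; the employer operates from a single site; a current Class C Clearance is held. However, paragraph (f) must be considered: (f) is engaged — the baseline figure is 206, meeting the 183 threshold. Exception (a) does not apply.
Exception (b): the employer is a non-profit; a current Small Employer Certificate is held — every condition holds. But: (g) operates against (b): at least one employee exceeds 30 hours/week. (h) applies (the qualifying period is 15 days, under the 20 days limit), but is set aside by (i): (i) operates against (h): a current Standing Certificate is held. (j) would limit (i) — assessed value is $126,000, below the $143,000 limit — but (k) sets (j) aside: (k) is triggered — a current Standing Approval is held. (l) would limit (k) — the reportable unit count is 41, under the 45 limit — but (m) sets (l) aside: (m) is engaged — the coverage ratio is 46%, meeting the 41% threshold. Exception (b) does not apply.
Exception (c) fails — no current Provisional Waiver is held.
Exception (d): annual gross revenue is $762,000, under the $867,000 limit; aggregate throughput is 490 units, under the 520 units limit; a current Schedule G Clearance is held — every condition holds. But applying paragraphs (n)–(o): (n) is engaged — the reference index is 499, under the 656 limit. (o), which would lift (n), is not triggered — the café is classified under the services sector. Exception (d) does not apply.
Exception (e) fails — there is no Standing Notice in force.
No exception applies. The general rule governs.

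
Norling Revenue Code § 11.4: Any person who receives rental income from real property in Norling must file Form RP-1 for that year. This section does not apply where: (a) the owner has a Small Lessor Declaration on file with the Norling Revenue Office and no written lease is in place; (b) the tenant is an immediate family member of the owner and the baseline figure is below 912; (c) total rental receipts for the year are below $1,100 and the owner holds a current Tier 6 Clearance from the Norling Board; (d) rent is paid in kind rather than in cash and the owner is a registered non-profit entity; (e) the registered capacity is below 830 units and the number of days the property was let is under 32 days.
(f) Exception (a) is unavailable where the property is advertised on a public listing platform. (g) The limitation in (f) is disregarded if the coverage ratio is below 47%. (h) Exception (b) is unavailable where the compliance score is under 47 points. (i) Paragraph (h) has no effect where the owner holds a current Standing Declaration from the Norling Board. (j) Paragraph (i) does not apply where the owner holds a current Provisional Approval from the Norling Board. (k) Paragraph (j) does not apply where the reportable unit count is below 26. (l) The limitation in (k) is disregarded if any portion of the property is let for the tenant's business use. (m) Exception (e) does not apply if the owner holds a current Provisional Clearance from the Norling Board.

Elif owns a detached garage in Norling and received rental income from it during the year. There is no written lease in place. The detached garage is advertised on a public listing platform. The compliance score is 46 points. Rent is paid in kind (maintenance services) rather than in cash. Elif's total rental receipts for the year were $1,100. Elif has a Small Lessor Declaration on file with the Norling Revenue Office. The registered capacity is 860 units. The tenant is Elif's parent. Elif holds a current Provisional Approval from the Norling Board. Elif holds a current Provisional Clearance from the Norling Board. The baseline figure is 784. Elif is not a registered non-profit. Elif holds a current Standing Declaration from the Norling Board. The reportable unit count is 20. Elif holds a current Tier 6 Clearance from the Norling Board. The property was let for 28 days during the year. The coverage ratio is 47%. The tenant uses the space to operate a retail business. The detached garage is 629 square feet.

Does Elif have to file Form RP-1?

Yes — Elif must file Form RP-1.

Exception (a): a Small Lessor Declaration is on file; there is no written lease — every condition holds. However, paragraphs (f)–(g) must be considered: (f) operates against (a): the property is publicly advertised. (g), which would lift (f), is not triggered — the coverage ratio is 47%, not below 47%. Exception (a) does not apply.
Exception (b): the tenant is an immediate family member; the baseline figure is 784, below the 912 limit — every condition holds. But applying paragraphs (h)–(l): (h) operates against (b): the compliance score is 46 points, under the 47 points limit. (i) is engaged (a current Standing Declaration is held), but is displaced by (j): (j) is engaged — a current Provisional Approval is held. (k) would limit (j) — the reportable unit count is 20, below the 26 limit — but (l) sets (k) aside: (l) operates against (k): the space is let for business use. Exception (b) does not apply.
Exception (c) requires that total rental receipts for the year are below $1,100; but total rental receipts for the year are $1,100, not below $1,100, so (c) is unavailable.
Exception (d) fails — Elif is not a registered non-profit.
Exception (e) requires that the registered capacity is below 830 units; but the registered capacity is 860 units, not below 830 units, so (e) is unavailable.
None of the exceptions is available; § 11.4 applies in full.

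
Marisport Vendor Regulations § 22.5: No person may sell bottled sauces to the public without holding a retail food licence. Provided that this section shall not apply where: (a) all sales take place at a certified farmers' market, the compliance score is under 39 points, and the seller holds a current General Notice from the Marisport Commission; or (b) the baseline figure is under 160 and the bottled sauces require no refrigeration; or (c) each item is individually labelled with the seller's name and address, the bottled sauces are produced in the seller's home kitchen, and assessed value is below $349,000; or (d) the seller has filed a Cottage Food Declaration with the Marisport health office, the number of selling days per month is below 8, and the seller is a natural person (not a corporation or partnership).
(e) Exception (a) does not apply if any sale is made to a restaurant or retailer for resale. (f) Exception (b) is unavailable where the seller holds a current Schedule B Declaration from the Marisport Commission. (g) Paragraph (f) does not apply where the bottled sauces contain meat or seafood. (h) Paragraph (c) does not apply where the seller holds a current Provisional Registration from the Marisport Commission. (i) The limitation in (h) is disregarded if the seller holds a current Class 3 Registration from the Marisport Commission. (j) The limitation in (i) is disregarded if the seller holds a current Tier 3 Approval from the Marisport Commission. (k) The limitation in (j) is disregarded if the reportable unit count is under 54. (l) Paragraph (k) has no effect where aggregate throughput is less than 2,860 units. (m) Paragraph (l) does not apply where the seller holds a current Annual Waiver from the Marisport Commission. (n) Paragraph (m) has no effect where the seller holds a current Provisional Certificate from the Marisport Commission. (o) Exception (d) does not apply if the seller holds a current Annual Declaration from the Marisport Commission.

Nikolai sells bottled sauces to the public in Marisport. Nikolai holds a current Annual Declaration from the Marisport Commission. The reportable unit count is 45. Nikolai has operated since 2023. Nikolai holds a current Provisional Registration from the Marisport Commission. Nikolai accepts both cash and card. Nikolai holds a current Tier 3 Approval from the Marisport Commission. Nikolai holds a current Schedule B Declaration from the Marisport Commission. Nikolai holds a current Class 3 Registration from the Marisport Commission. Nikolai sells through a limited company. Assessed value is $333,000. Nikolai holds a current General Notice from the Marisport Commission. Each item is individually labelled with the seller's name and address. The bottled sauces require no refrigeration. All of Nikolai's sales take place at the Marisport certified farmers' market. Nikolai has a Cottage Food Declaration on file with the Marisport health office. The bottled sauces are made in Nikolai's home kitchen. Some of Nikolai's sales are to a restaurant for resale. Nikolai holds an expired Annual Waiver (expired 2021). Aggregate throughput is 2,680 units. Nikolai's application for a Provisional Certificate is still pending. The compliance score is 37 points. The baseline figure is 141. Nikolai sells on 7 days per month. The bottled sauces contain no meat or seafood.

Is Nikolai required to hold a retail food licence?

All of (a)'s requirements are met (all sales are at a certified farmers' market; the compliance score is 37 points, under the 39 points limit; a current General Notice is held). However, paragraph (e) must be considered: (e) operates against (a): some sales are to a restaurant for resale. So (a) is unavailable.
Exception (b)'s conditions are all satisfied: the baseline figure is 141, under the 160 limit; the bottled sauces are shelf-stable. But: (f) applies — a current Schedule B Declaration is held. (g) is not engaged (the bottled sauces contain no meat or seafood), so (f) stands. So (b) is unavailable.
Exception (c): items are individually labelled; the bottled sauces are home-kitchen produced; assessed value is $333,000, below the $349,000 limit — every condition holds. However, paragraphs (h)–(n) must be considered: (h) operates against (c): a current Provisional Registration is held. (i) would limit (h) — a current Class 3 Registration is held — but (j) sets (i) aside: (j) operates against (i): a current Tier 3 Approval is held. (k) operates (the reportable unit count is 45, under the 54 limit), but is overridden by (l): (l) is triggered — aggregate throughput is 2,680 units, less than the 2,860 units limit. (m), which would lift (l), does not operate here — the Annual Waiver is not current. Exception (c) does not apply.
Exception (d) fails — the seller operates through a limited company.
No exception is made out. Nikolai falls within the general rule.

Yes — Nikolai must hold a retail food licence.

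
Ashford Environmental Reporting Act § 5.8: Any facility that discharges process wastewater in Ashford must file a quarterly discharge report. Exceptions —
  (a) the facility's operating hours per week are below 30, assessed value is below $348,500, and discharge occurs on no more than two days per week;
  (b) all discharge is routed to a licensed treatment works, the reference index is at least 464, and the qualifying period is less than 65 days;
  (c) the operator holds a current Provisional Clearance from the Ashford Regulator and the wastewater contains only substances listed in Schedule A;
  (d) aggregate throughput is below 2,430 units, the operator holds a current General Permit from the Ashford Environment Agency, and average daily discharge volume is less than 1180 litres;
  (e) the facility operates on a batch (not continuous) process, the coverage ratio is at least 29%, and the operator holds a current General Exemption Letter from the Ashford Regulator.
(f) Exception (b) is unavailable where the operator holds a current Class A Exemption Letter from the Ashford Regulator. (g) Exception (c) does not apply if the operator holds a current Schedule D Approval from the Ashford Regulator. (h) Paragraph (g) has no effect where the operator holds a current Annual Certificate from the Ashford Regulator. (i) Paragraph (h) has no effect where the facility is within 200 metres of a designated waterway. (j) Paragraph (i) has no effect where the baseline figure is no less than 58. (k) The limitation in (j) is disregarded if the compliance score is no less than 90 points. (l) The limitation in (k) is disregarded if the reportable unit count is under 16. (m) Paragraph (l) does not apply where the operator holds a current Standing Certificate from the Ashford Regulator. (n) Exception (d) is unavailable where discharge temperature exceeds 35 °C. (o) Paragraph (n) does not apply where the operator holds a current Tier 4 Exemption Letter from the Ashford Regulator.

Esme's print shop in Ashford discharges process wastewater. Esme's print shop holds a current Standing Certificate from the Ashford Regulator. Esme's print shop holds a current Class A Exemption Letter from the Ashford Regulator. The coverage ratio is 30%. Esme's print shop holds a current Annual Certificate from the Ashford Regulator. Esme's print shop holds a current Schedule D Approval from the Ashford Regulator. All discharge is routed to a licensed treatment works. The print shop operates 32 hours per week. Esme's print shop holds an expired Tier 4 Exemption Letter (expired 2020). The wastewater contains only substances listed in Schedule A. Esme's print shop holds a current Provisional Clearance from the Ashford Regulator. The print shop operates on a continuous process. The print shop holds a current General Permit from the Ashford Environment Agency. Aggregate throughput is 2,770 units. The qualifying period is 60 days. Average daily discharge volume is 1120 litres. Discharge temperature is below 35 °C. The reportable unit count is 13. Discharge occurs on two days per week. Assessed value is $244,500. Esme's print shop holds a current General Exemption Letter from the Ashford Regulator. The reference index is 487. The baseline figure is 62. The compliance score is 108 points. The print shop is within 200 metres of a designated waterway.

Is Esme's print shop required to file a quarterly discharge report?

Yes — Esme's print shop must file a quarterly discharge report.

Exception (a) does not apply: the facility's operating hours per week are 32, not below 30.
Exception (b) is satisfied on its face — discharge is routed to a licensed treatment works; the reference index is 487, meeting the 464 threshold; the qualifying period is 60 days, less than the 65 days limit. However, paragraph (f) must be considered: (f) operates — a current Class A Exemption Letter is held. So (b) is unavailable.
Exception (c) is satisfied on its face — a current Provisional Clearance is held; the wastewater is Schedule-A-only. Turning to paragraphs (g)–(m): (g) applies — a current Schedule D Approval is held. (h) operates (a current Annual Certificate is held), but yields to (i): (i) operates against (h): the print shop is within 200 m of a designated waterway. (j) is triggered (the baseline figure is 62, meeting the 58 threshold), but yields to (k): (k) is triggered — the compliance score is 108 points, meeting the 90 points threshold. (l) applies (the reportable unit count is 13, under the 16 limit), but is itself disapplied by (m): (m) operates against (l): a current Standing Certificate is held. Exception (c) does not apply.
Exception (d) does not apply: aggregate throughput is 2,770 units, not below 2,430 units.
Exception (e) does not apply: the facility operates on a continuous process.
Every exception is unavailable, so the rule governs.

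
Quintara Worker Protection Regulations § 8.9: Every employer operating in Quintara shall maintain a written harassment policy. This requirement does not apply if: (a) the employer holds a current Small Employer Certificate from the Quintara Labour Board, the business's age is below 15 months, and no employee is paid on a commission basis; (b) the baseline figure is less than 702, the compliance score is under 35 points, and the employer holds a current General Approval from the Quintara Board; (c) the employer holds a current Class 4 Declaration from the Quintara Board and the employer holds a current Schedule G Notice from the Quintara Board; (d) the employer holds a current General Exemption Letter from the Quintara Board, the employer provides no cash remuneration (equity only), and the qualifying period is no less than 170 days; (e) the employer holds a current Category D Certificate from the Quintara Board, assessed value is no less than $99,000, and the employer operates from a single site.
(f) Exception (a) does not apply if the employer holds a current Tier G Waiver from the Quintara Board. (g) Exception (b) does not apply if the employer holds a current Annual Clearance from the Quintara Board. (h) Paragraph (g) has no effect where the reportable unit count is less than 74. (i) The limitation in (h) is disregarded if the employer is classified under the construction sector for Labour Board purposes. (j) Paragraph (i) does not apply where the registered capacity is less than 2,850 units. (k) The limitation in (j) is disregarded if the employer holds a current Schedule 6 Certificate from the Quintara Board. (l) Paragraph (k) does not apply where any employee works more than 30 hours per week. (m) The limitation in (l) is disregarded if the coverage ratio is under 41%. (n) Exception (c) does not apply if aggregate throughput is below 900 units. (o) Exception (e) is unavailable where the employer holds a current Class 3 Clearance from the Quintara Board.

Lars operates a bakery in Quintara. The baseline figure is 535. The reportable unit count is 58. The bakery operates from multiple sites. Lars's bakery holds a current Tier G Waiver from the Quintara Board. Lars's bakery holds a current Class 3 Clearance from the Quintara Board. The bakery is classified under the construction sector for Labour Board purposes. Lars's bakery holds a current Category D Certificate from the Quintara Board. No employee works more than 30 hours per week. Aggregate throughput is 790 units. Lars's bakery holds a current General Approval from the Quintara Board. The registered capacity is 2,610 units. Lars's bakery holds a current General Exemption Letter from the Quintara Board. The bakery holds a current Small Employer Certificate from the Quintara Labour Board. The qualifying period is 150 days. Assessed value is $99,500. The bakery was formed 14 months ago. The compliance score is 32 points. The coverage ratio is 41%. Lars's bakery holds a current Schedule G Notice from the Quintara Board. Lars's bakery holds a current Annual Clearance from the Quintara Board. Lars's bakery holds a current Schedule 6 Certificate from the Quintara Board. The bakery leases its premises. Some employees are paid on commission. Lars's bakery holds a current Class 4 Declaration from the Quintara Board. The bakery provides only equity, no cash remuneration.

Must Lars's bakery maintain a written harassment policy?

Yes — Lars's bakery must maintain a written harassment policy.

Exception (a) does not apply: some employees are paid on commission.
Exception (b) is satisfied on its face — the baseline figure is 535, less than the 702 limit; the compliance score is 32 points, under the 35 points limit; a current General Approval is held. But: (g) operates against (b): a current Annual Clearance is held. (h) operates (the reportable unit count is 58, less than the 74 limit), but is itself disapplied by (i): (i) is triggered — the bakery is classified under the construction sector. (j) is engaged (the registered capacity is 2,610 units, less than the 2,850 units limit), but is itself disapplied by (k): (k) is triggered — a current Schedule 6 Certificate is held. (l) is not engaged (no employee exceeds 30 hours/week), so (k) stands. (b) is therefore removed.
Exception (c) is satisfied on its face — a current Class 4 Declaration is held; a current Schedule G Notice is held. However, paragraph (n) must be considered: (n) operates against (c): aggregate throughput is 790 units, below the 900 units limit. Exception (c) does not apply.
Exception (d) does not apply: the qualifying period is 150 days, short of 170 days.
Exception (e) does not apply: the employer operates from multiple sites.
No exception applies. The general rule governs.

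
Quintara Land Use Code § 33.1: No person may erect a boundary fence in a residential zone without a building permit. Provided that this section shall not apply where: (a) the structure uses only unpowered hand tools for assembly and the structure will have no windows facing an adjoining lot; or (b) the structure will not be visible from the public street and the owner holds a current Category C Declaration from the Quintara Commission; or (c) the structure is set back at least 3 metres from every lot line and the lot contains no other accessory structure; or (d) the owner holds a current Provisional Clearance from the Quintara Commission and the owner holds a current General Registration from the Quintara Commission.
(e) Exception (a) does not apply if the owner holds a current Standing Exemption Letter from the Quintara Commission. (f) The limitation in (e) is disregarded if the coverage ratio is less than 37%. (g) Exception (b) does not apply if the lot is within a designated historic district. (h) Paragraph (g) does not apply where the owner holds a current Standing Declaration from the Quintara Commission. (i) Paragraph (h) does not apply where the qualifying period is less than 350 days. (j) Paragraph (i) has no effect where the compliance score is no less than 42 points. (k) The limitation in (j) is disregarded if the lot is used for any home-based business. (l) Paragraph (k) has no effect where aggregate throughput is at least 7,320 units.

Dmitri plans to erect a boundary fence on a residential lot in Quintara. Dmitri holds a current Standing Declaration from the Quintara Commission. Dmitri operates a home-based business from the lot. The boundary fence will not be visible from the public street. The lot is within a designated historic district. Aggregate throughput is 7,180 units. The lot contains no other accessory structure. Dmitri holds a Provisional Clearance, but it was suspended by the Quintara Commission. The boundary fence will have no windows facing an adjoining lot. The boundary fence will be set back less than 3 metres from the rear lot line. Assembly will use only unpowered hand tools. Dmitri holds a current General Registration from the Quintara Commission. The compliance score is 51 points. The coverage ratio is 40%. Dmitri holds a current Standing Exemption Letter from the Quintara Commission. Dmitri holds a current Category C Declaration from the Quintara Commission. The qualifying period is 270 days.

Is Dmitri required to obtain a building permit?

All of (a)'s requirements are met (assembly uses only hand tools; no windows face an adjoining lot). However, paragraphs (e)–(f) must be considered: (e) applies — a current Standing Exemption Letter is held. (f), which would lift (e), is inapplicable — the coverage ratio is 40%, not less than 37%. Exception (a) does not apply.
All of (b)'s requirements are met (the structure will not be visible from the street; a current Category C Declaration is held). But applying paragraphs (g)–(l): (g) operates against (b): the lot is in a historic district. (h) is triggered (a current Standing Declaration is held), but is itself disapplied by (i): (i) operates against (h): the qualifying period is 270 days, less than the 350 days limit. (j) would limit (i) — the compliance score is 51 points, meeting the 42 points threshold — but (k) sets (j) aside: (k) operates — a home-based business operates on the lot. (l) is not triggered (aggregate throughput is 7,180 units, short of 7,320 units), so (k) stands. Exception (b) does not apply.
Exception (c) requires that the structure is set back at least 3 metres from every lot line; but the rear setback is under 3 m, so (c) is unavailable.
Exception (d) requires that the owner holds a current Provisional Clearance from the Quintara Commission; but the Provisional Clearance is not current, so (d) is unavailable.
None of the exceptions is available; § 33.1 applies in full.

Yes — Dmitri must obtain a building permit.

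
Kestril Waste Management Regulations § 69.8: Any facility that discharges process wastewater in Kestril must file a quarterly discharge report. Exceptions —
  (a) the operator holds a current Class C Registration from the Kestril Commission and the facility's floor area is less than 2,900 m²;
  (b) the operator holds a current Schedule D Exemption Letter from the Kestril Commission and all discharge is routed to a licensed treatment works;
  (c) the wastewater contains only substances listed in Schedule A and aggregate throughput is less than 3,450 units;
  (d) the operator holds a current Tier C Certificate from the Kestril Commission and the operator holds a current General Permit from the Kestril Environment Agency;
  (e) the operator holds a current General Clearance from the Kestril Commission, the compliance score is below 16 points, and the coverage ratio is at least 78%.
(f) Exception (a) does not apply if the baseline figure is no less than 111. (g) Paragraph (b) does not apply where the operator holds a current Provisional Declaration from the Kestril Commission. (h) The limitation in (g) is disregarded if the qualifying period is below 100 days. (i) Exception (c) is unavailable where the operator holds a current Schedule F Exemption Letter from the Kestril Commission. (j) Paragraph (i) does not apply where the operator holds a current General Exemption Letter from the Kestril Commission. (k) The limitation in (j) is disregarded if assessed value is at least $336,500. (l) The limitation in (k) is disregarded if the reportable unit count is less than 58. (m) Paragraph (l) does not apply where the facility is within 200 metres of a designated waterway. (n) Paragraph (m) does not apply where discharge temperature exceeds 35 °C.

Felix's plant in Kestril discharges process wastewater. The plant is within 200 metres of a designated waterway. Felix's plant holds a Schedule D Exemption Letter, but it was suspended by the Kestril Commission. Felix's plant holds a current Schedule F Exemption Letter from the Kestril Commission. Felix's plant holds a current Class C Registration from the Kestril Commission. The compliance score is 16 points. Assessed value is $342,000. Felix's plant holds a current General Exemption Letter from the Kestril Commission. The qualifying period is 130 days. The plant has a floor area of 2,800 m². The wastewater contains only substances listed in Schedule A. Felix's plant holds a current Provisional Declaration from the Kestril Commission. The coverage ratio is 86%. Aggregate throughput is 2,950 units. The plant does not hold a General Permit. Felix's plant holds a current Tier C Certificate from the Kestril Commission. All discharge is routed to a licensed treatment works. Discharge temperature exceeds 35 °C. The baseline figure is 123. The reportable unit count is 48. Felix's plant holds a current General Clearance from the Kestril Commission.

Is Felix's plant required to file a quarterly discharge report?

Exception (a): a current Class C Registration is held; the facility's floor area is 2,800 m², less than the 2,900 m² limit — every condition holds. However, paragraph (f) must be considered: (f) operates against (a): the baseline figure is 123, meeting the 111 threshold. So (a) is unavailable.
Exception (b) fails — the Schedule D Exemption Letter is not current.
All of (c)'s requirements are met (the wastewater is Schedule-A-only; aggregate throughput is 2,950 units, less than the 3,450 units limit). As to paragraphs (i)–(n): (i) would limit (c) — a current Schedule F Exemption Letter is held — but (j) sets (i) aside: (j) operates against (i): a current General Exemption Letter is held. (k) would limit (j) — assessed value is $342,000, meeting the $336,500 threshold — but (l) sets (k) aside: (l) operates against (k): the reportable unit count is 48, less than the 58 limit. (m) would limit (l) — the plant is within 200 m of a designated waterway — but (n) sets (m) aside: (n) operates — discharge temperature exceeds 35 °C. Exception (c) stands.
Exception (d) requires that the operator holds a current General Permit from the Kestril Environment Agency; but no General Permit is held, so (d) is unavailable.
Exception (e) fails — the compliance score is 16 points, not below 16 points.

No — exception (c) applies; Felix's plant is not required to file a quarterly discharge report.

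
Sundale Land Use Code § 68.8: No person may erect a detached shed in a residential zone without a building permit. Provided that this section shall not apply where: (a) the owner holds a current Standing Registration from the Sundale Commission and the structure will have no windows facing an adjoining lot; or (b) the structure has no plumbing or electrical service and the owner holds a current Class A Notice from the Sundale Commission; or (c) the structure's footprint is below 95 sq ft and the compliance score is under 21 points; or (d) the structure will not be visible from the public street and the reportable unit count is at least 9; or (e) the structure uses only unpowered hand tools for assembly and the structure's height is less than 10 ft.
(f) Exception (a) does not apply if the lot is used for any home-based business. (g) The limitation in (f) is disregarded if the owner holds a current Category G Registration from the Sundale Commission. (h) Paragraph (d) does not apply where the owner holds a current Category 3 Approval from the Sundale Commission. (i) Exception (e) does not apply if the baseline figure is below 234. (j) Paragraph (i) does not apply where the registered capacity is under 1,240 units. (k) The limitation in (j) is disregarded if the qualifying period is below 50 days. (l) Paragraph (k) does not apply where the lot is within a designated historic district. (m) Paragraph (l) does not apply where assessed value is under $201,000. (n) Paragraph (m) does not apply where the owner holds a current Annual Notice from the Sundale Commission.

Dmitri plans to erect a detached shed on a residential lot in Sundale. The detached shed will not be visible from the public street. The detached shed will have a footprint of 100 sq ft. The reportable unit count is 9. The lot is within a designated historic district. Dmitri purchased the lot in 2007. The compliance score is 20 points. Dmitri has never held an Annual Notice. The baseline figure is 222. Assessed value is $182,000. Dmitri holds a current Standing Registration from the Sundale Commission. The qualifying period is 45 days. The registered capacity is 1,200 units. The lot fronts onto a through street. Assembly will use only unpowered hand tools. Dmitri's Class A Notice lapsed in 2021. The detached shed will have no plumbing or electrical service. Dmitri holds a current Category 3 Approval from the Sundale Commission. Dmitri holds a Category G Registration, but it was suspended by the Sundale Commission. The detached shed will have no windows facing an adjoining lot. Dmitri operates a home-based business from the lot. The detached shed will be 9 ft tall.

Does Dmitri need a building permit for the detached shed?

Exception (a)'s conditions are all satisfied: a current Standing Registration is held; no windows face an adjoining lot. Turning to paragraphs (f)–(g): (f) applies — a home-based business operates on the lot. (g) is inapplicable (there is no Category G Registration in force), so (f) stands. (a) is therefore removed.
Exception (b) does not apply: no current Class A Notice is held.
Exception (c) does not apply: the structure's footprint is 100 sq ft, not below 95 sq ft.
Exception (d)'s conditions are all satisfied: the structure will not be visible from the street; the reportable unit count is 9, meeting the 9 threshold. Turning to paragraph (h): (h) operates — a current Category 3 Approval is held. (d) is therefore removed.
Exception (e) is satisfied on its face — assembly uses only hand tools; the structure's height is 9 ft, less than the 10 ft limit. But: (i) operates against (e): the baseline figure is 222, below the 234 limit. (j) would limit (i) — the registered capacity is 1,200 units, under the 1,240 units limit — but (k) sets (j) aside: (k) operates against (j): the qualifying period is 45 days, below the 50 days limit. (l) would limit (k) — the lot is in a historic district — but (m) sets (l) aside: (m) applies — assessed value is $182,000, under the $201,000 limit. (n) does not operate here (the Annual Notice is not current), so (m) stands. So (e) is unavailable.
No exception is made out. Dmitri falls within the general rule.

Yes — Dmitri must obtain a building permit.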